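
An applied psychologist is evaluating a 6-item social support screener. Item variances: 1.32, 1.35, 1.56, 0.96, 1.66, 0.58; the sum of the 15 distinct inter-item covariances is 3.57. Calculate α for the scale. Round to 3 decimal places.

α = 0.588

Σσᵢ² = 1.32 + 1.35 + 1.56 + 0.96 + 1.66 + 0.58 = 7.43
Sum of distinct covariances = 3.57
Var(T) = Σσᵢ² + 2·Σcov = 7.43 + 2 × 3.57 = 14.57
α = (6/5)·(1 − 7.43/14.57) = 0.588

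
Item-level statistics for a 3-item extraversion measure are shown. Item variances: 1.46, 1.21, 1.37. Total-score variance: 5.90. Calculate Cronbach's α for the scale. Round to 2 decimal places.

α = 0.47

sum of item variances = 1.46 + 1.21 + 1.37 = 4.04
α = (k/(k−1))·(1 − sum of item variances/σ²_T) = (3/2)·(1 − 4.04/5.90) = 0.47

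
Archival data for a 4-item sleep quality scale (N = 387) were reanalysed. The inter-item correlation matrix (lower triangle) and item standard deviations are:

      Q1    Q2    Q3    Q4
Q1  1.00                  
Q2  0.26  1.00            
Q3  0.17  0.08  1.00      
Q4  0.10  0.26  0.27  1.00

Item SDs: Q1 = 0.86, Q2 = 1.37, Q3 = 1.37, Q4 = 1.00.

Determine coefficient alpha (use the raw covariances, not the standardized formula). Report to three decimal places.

Σσ²ᵢ = 0.86² + 1.37² + 1.37² + 1.00² = 5.4934
Covariances σ_ij = r_ij · s_i · s_j:
  σ(Q1,Q2) = 0.26 × 0.86 × 1.37 = 0.3063
  σ(Q1,Q3) = 0.17 × 0.86 × 1.37 = 0.2003
  σ(Q1,Q4) = 0.10 × 0.86 × 1.00 = 0.0860
  σ(Q2,Q3) = 0.08 × 1.37 × 1.37 = 0.1502
  σ(Q2,Q4) = 0.26 × 1.37 × 1.00 = 0.3562
  σ(Q3,Q4) = 0.27 × 1.37 × 1.00 = 0.3699
σ²_T = Σσ²ᵢ + 2·Σσ_ij = 5.4934 + 2 × 1.4689 = 8.4312
α = (4/3)·(1 − 5.4934/8.4312) = 0.465

α = 0.465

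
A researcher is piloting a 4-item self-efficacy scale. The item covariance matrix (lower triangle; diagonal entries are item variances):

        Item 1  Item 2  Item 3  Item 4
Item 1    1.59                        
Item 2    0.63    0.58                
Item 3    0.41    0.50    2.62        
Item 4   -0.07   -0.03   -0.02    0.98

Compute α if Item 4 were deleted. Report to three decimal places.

α = 0.587

Remaining items: Item 1, Item 2, Item 3 (k = 3).
sum of item variances = 1.59 + 0.58 + 2.62 = 4.79
σ²_T = 4.79 + 2 × 1.54 = 7.87
α (item deleted) = (3/2)·(1 − 4.79/7.87) = 0.587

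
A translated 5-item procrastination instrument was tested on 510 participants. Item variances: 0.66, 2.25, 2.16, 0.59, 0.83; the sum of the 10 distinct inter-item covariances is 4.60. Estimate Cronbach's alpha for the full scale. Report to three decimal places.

sum of item variances = 0.66 + 2.25 + 2.16 + 0.59 + 0.83 = 6.49
Sum of distinct covariances = 4.60
total variance = sum of item variances + 2·Σcov = 6.49 + 2 × 4.60 = 15.69
α = (5/4)·(1 − 6.49/15.69) = 0.733

Cronbach's alpha = 0.733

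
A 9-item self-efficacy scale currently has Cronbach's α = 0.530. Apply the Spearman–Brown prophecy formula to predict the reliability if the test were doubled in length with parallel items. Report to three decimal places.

predicted reliability = 0.693

Length factor m = 2
α' = m·α / (1 + (m−1)·α)
   = 2 × 0.530 / (1 + (2 − 1) × 0.530)
   = 1.0600 / 1.5300 = 0.693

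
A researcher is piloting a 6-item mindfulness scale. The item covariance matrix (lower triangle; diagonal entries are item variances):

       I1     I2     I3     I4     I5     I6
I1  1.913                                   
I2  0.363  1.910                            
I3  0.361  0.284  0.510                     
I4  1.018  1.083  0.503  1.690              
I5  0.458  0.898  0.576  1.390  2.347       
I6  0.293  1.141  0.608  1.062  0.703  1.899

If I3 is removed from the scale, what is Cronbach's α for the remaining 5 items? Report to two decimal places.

α = 0.79

Remaining items: I1, I2, I4, I5, I6 (k = 5).
Σσᵢ² = 1.913 + 1.910 + 1.690 + 2.347 + 1.899 = 9.759
Var(T) = 9.759 + 2 × 8.409 = 26.577
α (item deleted) = (5/4)·(1 − 9.759/26.577) = 0.79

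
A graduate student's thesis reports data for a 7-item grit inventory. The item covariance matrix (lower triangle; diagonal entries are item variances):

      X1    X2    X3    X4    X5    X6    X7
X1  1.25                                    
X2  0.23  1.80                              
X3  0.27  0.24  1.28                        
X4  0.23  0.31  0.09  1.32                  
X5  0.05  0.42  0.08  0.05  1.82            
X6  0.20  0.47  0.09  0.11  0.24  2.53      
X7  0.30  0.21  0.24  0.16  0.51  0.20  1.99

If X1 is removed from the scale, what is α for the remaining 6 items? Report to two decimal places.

α = 0.47

Remaining items: X2, X3, X4, X5, X6, X7 (k = 6).
sum of item variances = 1.80 + 1.28 + 1.32 + 1.82 + 2.53 + 1.99 = 10.74
Var(T) = 10.74 + 2 × 3.42 = 17.58
α (item deleted) = (6/5)·(1 − 10.74/17.58) = 0.47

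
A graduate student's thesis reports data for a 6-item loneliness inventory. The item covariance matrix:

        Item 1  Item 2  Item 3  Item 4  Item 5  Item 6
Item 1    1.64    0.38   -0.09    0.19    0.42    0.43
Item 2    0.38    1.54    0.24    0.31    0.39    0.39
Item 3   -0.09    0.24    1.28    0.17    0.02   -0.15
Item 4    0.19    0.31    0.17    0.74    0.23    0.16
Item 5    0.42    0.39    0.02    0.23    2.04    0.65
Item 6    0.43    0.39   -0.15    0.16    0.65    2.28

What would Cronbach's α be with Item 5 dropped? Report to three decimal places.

Remaining items: Item 1, Item 2, Item 3, Item 4, Item 6 (k = 5).
ΣVar(i) = 1.64 + 1.54 + 1.28 + 0.74 + 2.28 = 7.48
Var(T) = 7.48 + 2 × 2.03 = 11.54
α (item deleted) = (5/4)·(1 − 7.48/11.54) = 0.440

Cronbach's α = 0.440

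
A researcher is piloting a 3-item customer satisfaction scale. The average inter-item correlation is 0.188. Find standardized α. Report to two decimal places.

standardized α = 0.41

Standardized α = k·r̄ / (1 + (k−1)·r̄) = 3 × 0.188 / (1 + 2 × 0.188)
  = 0.5640 / 1.3760 = 0.41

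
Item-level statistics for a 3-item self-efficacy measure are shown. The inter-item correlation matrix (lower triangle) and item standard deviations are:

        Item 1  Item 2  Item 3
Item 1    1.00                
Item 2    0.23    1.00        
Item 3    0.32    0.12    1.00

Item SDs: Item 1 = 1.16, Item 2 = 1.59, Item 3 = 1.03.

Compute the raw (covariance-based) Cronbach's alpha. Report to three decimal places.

α = 0.434

Σσ²ᵢ = 1.16² + 1.59² + 1.03² = 4.9346
Covariances σ_ij = r_ij · s_i · s_j:
  σ(Item 1,Item 2) = 0.23 × 1.16 × 1.59 = 0.4242
  σ(Item 1,Item 3) = 0.32 × 1.16 × 1.03 = 0.3823
  σ(Item 2,Item 3) = 0.12 × 1.59 × 1.03 = 0.1965
σ²_T = Σσ²ᵢ + 2·Σσ_ij = 4.9346 + 2 × 1.0030 = 6.9406
α = (3/2)·(1 − 4.9346/6.9406) = 0.434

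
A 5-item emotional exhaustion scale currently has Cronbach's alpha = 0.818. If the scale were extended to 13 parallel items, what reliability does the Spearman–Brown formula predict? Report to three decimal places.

Length factor m = 13/5 = 2.6000
α' = m·α / (1 + (m−1)·α)
   = 13/5 × 0.818 / (1 + (13/5 − 1) × 0.818)
   = 2.1268 / 2.3088 = 0.921

predicted reliability = 0.921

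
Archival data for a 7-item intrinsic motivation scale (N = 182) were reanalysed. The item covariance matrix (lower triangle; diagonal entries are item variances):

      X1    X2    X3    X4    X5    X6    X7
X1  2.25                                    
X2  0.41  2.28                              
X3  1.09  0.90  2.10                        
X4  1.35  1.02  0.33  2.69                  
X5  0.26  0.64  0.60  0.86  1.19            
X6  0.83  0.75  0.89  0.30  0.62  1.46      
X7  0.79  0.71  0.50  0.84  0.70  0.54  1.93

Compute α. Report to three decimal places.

sum of item variances = 2.25 + 2.28 + 2.10 + 2.69 + 1.19 + 1.46 + 1.93 = 13.90
Sum of off-diagonal covariances = 14.93
σ²_total = 13.90 + 2 × 14.93 = 43.76
α = (k/(k−1))·(1 − sum of item variances/σ²_total) = (7/6)·(1 − 13.90/43.76) = 0.796

α = 0.796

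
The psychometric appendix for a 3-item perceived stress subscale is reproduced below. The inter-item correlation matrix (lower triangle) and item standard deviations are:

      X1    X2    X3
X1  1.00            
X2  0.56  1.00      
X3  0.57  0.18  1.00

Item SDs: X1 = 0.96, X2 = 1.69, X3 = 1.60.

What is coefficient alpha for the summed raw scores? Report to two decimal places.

α = 0.63

Σσ²ᵢ = 0.96² + 1.69² + 1.60² = 6.3377
Covariances σ_ij = r_ij · s_i · s_j:
  σ(X1,X2) = 0.56 × 0.96 × 1.69 = 0.9085
  σ(X1,X3) = 0.57 × 0.96 × 1.60 = 0.8755
  σ(X2,X3) = 0.18 × 1.69 × 1.60 = 0.4867
σ²_T = Σσ²ᵢ + 2·Σσ_ij = 6.3377 + 2 × 2.2707 = 10.8791
α = (3/2)·(1 − 6.3377/10.8791) = 0.63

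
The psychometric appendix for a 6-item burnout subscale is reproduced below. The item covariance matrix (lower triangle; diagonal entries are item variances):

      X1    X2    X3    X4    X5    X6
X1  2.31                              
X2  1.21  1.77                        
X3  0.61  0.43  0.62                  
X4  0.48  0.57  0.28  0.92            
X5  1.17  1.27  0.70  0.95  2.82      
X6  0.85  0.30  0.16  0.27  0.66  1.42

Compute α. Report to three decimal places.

α = 0.801

ΣVar(i) = 2.31 + 1.77 + 0.62 + 0.92 + 2.82 + 1.42 = 9.86
Sum of the distinct covariances = 9.91
Var(T) = 9.86 + 2 × 9.91 = 29.68
α = (k/(k−1))·(1 − ΣVar(i)/Var(T)) = (6/5)·(1 − 9.86/29.68) = 0.801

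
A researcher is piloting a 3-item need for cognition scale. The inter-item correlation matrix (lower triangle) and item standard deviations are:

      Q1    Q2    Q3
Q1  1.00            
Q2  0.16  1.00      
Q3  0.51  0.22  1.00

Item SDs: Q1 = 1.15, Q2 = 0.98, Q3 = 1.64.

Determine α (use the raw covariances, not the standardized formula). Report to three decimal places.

Σσ²ᵢ = 1.15² + 0.98² + 1.64² = 4.9725
Covariances σ_ij = r_ij · s_i · s_j:
  σ(Q1,Q2) = 0.16 × 1.15 × 0.98 = 0.1803
  σ(Q1,Q3) = 0.51 × 1.15 × 1.64 = 0.9619
  σ(Q2,Q3) = 0.22 × 0.98 × 1.64 = 0.3536
σ²_T = Σσ²ᵢ + 2·Σσ_ij = 4.9725 + 2 × 1.4958 = 7.9641
α = (3/2)·(1 − 4.9725/7.9641) = 0.563

α = 0.563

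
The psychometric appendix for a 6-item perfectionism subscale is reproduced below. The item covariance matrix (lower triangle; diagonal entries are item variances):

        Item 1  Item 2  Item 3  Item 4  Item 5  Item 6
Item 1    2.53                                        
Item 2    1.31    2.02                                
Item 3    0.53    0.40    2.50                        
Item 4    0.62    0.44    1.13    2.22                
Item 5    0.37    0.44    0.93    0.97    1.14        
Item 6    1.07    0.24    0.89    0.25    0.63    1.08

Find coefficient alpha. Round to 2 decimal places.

ΣVar(i) = 2.53 + 2.02 + 2.50 + 2.22 + 1.14 + 1.08 = 11.49
Σ_{i<j} σ_ij = 10.22
Var(T) = 11.49 + 2 × 10.22 = 31.93
α = (k/(k−1))·(1 − ΣVar(i)/Var(T)) = (6/5)·(1 − 11.49/31.93) = 0.77

α = 0.77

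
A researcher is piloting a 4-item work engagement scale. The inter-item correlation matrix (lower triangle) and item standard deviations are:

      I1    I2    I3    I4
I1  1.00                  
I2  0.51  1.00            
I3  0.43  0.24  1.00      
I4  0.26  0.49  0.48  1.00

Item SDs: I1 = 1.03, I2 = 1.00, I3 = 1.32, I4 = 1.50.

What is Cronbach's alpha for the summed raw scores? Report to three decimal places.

α = 0.716

Σσ²ᵢ = 1.03² + 1.00² + 1.32² + 1.50² = 6.0533
Covariances σ_ij = r_ij · s_i · s_j:
  σ(I1,I2) = 0.51 × 1.03 × 1.00 = 0.5253
  σ(I1,I3) = 0.43 × 1.03 × 1.32 = 0.5846
  σ(I1,I4) = 0.26 × 1.03 × 1.50 = 0.4017
  σ(I2,I3) = 0.24 × 1.00 × 1.32 = 0.3168
  σ(I2,I4) = 0.49 × 1.00 × 1.50 = 0.7350
  σ(I3,I4) = 0.48 × 1.32 × 1.50 = 0.9504
σ²_T = Σσ²ᵢ + 2·Σσ_ij = 6.0533 + 2 × 3.5138 = 13.0809
α = (4/3)·(1 − 6.0533/13.0809) = 0.716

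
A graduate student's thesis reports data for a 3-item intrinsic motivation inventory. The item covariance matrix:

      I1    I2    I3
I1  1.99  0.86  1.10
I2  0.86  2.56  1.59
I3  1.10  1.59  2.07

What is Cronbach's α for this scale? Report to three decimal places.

α = 0.776

ΣVar(i) = 1.99 + 2.56 + 2.07 = 6.62
Sum of off-diagonal covariances = 3.55
Var(T) = 6.62 + 2 × 3.55 = 13.72
α = (k/(k−1))·(1 − ΣVar(i)/Var(T)) = (3/2)·(1 − 6.62/13.72) = 0.776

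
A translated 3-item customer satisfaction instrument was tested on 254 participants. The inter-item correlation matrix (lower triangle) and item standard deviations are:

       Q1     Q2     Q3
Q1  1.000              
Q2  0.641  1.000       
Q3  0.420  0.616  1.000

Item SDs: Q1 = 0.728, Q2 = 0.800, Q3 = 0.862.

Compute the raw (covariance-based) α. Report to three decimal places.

α = 0.789

Σσ²ᵢ = 0.728² + 0.800² + 0.862² = 1.9130
Covariances σ_ij = r_ij · s_i · s_j:
  σ(Q1,Q2) = 0.641 × 0.728 × 0.800 = 0.3733
  σ(Q1,Q3) = 0.420 × 0.728 × 0.862 = 0.2636
  σ(Q2,Q3) = 0.616 × 0.800 × 0.862 = 0.4248
σ²_T = Σσ²ᵢ + 2·Σσ_ij = 1.9130 + 2 × 1.0617 = 4.0364
α = (3/2)·(1 − 1.9130/4.0364) = 0.789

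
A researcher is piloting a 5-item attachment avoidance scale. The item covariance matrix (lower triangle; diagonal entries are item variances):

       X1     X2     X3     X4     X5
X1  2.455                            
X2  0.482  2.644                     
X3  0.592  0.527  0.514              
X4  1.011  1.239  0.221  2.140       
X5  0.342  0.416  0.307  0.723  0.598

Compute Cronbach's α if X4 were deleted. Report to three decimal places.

Cronbach's α = 0.616

Remaining items: X1, X2, X3, X5 (k = 4).
sum of item variances = 2.455 + 2.644 + 0.514 + 0.598 = 6.211
total variance = 6.211 + 2 × 2.666 = 11.543
α (item deleted) = (4/3)·(1 − 6.211/11.543) = 0.616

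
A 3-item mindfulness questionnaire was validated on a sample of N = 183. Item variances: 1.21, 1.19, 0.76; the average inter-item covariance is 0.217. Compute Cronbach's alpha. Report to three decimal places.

Σσ²ᵢ = 1.21 + 1.19 + 0.76 = 3.16
Sum of the 3 distinct covariances = 3 × 0.217 = 0.651
σ²_total = Σσ²ᵢ + 2·Σcov = 3.16 + 2 × 0.651 = 4.462
α = (3/2)·(1 − 3.16/4.462) = 0.438

α = 0.438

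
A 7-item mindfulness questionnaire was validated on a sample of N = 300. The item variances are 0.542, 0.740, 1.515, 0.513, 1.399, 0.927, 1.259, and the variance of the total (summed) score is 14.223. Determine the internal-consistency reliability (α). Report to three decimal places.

Σσ²ᵢ = 0.542 + 0.740 + 1.515 + 0.513 + 1.399 + 0.927 + 1.259 = 6.895
α = (k/(k−1))·(1 − Σσ²ᵢ/σ²_total) = (7/6)·(1 − 6.895/14.223) = 0.601

α = 0.601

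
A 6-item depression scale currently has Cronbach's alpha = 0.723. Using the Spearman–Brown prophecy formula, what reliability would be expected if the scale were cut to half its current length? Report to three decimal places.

predicted reliability = 0.566

Length factor m = 1/2
α' = m·α / (1 − (1−m)·α)
   = 1/2 × 0.723 / (1 − (1 − 1/2) × 0.723)
   = 0.3615 / 0.6385 = 0.566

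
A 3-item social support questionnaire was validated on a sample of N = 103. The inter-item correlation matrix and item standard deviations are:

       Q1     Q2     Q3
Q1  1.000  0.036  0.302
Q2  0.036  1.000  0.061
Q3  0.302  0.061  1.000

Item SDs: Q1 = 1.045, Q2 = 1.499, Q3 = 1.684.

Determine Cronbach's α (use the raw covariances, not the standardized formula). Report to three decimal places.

α = 0.291

Σσ²ᵢ = 1.045² + 1.499² + 1.684² = 6.1749
Covariances σ_ij = r_ij · s_i · s_j:
  σ(Q1,Q2) = 0.036 × 1.045 × 1.499 = 0.0564
  σ(Q1,Q3) = 0.302 × 1.045 × 1.684 = 0.5315
  σ(Q2,Q3) = 0.061 × 1.499 × 1.684 = 0.1540
σ²_T = Σσ²ᵢ + 2·Σσ_ij = 6.1749 + 2 × 0.7419 = 7.6587
α = (3/2)·(1 − 6.1749/7.6587) = 0.291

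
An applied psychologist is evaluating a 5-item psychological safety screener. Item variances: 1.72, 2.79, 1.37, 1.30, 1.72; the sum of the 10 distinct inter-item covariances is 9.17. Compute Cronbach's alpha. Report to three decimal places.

Σσᵢ² = 1.72 + 2.79 + 1.37 + 1.30 + 1.72 = 8.90
Sum of distinct covariances = 9.17
σ²_T = Σσᵢ² + 2·Σcov = 8.90 + 2 × 9.17 = 27.24
α = (5/4)·(1 − 8.90/27.24) = 0.842

α = 0.842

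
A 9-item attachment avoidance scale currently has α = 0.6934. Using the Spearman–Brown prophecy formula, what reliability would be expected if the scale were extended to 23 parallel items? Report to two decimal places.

Length factor m = 23/9 = 2.5556
α' = m·α / (1 + (m−1)·α)
   = 23/9 × 0.6934 / (1 + (23/9 − 1) × 0.6934)
   = 1.7720 / 2.0786 = 0.85

predicted reliability = 0.85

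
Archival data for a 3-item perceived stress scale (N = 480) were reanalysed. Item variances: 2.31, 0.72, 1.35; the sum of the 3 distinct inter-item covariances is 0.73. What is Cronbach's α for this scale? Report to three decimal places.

α = 0.375

Σσ²ᵢ = 2.31 + 0.72 + 1.35 = 4.38
Sum of distinct covariances = 0.73
σ²_total = Σσ²ᵢ + 2·Σcov = 4.38 + 2 × 0.73 = 5.84
α = (3/2)·(1 − 4.38/5.84) = 0.375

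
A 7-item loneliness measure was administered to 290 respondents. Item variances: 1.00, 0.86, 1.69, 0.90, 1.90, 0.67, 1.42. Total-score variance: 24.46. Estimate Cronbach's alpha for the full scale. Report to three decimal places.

Cronbach's alpha = 0.764

Σσ²ᵢ = 1.00 + 0.86 + 1.69 + 0.90 + 1.90 + 0.67 + 1.42 = 8.44
α = (k/(k−1))·(1 − Σσ²ᵢ/Var(T)) = (7/6)·(1 − 8.44/24.46) = 0.764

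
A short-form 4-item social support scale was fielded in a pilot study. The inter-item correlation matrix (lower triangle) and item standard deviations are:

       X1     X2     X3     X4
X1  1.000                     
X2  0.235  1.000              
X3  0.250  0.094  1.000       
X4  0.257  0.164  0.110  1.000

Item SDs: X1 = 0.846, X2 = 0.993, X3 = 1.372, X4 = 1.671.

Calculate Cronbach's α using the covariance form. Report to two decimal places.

Σσ²ᵢ = 0.846² + 0.993² + 1.372² + 1.671² = 6.3764
Covariances σ_ij = r_ij · s_i · s_j:
  σ(X1,X2) = 0.235 × 0.846 × 0.993 = 0.1974
  σ(X1,X3) = 0.250 × 0.846 × 1.372 = 0.2902
  σ(X1,X4) = 0.257 × 0.846 × 1.671 = 0.3633
  σ(X2,X3) = 0.094 × 0.993 × 1.372 = 0.1281
  σ(X2,X4) = 0.164 × 0.993 × 1.671 = 0.2721
  σ(X3,X4) = 0.110 × 1.372 × 1.671 = 0.2522
σ²_T = Σσ²ᵢ + 2·Σσ_ij = 6.3764 + 2 × 1.5033 = 9.3830
α = (4/3)·(1 − 6.3764/9.3830) = 0.43

α = 0.43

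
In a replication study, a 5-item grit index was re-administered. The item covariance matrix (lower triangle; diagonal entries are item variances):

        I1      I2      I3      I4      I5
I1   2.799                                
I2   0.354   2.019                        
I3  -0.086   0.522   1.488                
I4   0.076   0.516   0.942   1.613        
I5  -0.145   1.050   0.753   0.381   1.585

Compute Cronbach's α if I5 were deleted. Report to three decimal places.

α = 0.493

Remaining items: I1, I2, I3, I4 (k = 4).
Σσ²ᵢ = 2.799 + 2.019 + 1.488 + 1.613 = 7.919
σ²_total = 7.919 + 2 × 2.324 = 12.567
α (item deleted) = (4/3)·(1 − 7.919/12.567) = 0.493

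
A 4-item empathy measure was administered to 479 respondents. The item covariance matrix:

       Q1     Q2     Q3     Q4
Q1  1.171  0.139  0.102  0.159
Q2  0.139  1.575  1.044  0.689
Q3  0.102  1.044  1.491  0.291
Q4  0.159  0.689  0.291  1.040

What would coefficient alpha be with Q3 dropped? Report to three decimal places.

α = 0.514

Remaining items: Q1, Q2, Q4 (k = 3).
Σσᵢ² = 1.171 + 1.575 + 1.040 = 3.786
σ²_T = 3.786 + 2 × 0.987 = 5.760
α (item deleted) = (3/2)·(1 − 3.786/5.760) = 0.514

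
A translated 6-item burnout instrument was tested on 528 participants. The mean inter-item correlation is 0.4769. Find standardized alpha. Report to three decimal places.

standardized alpha = 0.845

Standardized α = k·r̄ / (1 + (k−1)·r̄) = 6 × 0.4769 / (1 + 5 × 0.4769)
  = 2.8614 / 3.3845 = 0.845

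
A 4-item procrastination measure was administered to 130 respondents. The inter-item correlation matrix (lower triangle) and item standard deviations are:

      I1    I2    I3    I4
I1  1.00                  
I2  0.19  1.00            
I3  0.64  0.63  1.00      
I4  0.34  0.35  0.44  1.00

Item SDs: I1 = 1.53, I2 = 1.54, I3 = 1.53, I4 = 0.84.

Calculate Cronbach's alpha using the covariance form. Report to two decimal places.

Σσ²ᵢ = 1.53² + 1.54² + 1.53² + 0.84² = 7.7590
Covariances σ_ij = r_ij · s_i · s_j:
  σ(I1,I2) = 0.19 × 1.53 × 1.54 = 0.4477
  σ(I1,I3) = 0.64 × 1.53 × 1.53 = 1.4982
  σ(I1,I4) = 0.34 × 1.53 × 0.84 = 0.4370
  σ(I2,I3) = 0.63 × 1.54 × 1.53 = 1.4844
  σ(I2,I4) = 0.35 × 1.54 × 0.84 = 0.4528
  σ(I3,I4) = 0.44 × 1.53 × 0.84 = 0.5655
σ²_T = Σσ²ᵢ + 2·Σσ_ij = 7.7590 + 2 × 4.8856 = 17.5302
α = (4/3)·(1 − 7.7590/17.5302) = 0.74

Cronbach's alpha = 0.74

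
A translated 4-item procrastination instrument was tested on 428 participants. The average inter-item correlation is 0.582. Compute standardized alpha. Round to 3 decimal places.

α = 0.848

Standardized α = k·r̄ / (1 + (k−1)·r̄) = 4 × 0.582 / (1 + 3 × 0.582)
  = 2.3280 / 2.7460 = 0.848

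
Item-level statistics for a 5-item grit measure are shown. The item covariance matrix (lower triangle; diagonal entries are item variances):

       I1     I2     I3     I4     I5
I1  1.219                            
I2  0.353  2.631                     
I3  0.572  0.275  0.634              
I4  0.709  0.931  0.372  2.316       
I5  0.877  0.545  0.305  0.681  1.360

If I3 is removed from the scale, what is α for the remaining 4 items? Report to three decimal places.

α = 0.695

Remaining items: I1, I2, I4, I5 (k = 4).
ΣVar(i) = 1.219 + 2.631 + 2.316 + 1.360 = 7.526
σ²_T = 7.526 + 2 × 4.096 = 15.718
α (item deleted) = (4/3)·(1 − 7.526/15.718) = 0.695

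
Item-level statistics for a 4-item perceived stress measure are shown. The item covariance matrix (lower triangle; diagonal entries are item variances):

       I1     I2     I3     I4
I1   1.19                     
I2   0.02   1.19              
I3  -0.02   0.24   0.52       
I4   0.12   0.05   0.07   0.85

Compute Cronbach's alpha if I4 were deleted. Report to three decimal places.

Cronbach's alpha = 0.213

Remaining items: I1, I2, I3 (k = 3).
ΣVar(i) = 1.19 + 1.19 + 0.52 = 2.90
σ²_T = 2.90 + 2 × 0.24 = 3.38
α (item deleted) = (3/2)·(1 − 2.90/3.38) = 0.213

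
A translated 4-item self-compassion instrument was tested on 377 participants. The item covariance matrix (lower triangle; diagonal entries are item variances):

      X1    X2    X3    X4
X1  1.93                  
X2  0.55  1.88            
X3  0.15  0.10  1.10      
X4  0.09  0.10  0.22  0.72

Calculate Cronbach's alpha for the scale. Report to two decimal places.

α = 0.40

ΣVar(i) = 1.93 + 1.88 + 1.10 + 0.72 = 5.63
Σ_{i<j} σ_ij = 1.21
σ²_T = 5.63 + 2 × 1.21 = 8.05
α = (k/(k−1))·(1 − ΣVar(i)/σ²_T) = (4/3)·(1 − 5.63/8.05) = 0.40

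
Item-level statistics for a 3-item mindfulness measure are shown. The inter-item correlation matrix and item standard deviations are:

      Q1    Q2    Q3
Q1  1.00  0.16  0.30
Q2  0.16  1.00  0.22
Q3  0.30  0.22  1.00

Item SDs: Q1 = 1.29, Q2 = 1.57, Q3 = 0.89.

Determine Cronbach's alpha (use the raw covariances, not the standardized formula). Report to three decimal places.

Cronbach's alpha = 0.426

Σσ²ᵢ = 1.29² + 1.57² + 0.89² = 4.9211
Covariances σ_ij = r_ij · s_i · s_j:
  σ(Q1,Q2) = 0.16 × 1.29 × 1.57 = 0.3240
  σ(Q1,Q3) = 0.30 × 1.29 × 0.89 = 0.3444
  σ(Q2,Q3) = 0.22 × 1.57 × 0.89 = 0.3074
σ²_T = Σσ²ᵢ + 2·Σσ_ij = 4.9211 + 2 × 0.9758 = 6.8727
α = (3/2)·(1 − 4.9211/6.8727) = 0.426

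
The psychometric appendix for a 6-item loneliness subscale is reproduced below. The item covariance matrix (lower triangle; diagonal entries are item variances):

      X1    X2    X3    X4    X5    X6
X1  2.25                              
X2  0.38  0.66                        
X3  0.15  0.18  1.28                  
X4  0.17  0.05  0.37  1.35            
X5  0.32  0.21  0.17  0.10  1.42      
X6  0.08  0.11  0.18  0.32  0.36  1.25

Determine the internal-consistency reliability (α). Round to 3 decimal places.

Σσᵢ² = 2.25 + 0.66 + 1.28 + 1.35 + 1.42 + 1.25 = 8.21
Σ_{i<j} σ_ij = 3.15
Var(T) = 8.21 + 2 × 3.15 = 14.51
α = (k/(k−1))·(1 − Σσᵢ²/Var(T)) = (6/5)·(1 − 8.21/14.51) = 0.521

α = 0.521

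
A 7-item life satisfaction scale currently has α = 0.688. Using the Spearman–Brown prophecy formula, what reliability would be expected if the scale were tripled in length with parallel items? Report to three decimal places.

predicted reliability = 0.869

Length factor m = 3
α' = m·α / (1 + (m−1)·α)
   = 3 × 0.688 / (1 + (3 − 1) × 0.688)
   = 2.0640 / 2.3760 = 0.869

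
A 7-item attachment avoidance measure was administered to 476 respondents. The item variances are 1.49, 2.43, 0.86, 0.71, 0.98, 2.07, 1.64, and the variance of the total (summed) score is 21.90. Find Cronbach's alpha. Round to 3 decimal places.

Cronbach's alpha = 0.624

sum of item variances = 1.49 + 2.43 + 0.86 + 0.71 + 0.98 + 2.07 + 1.64 = 10.18
α = (k/(k−1))·(1 − sum of item variances/total variance) = (7/6)·(1 − 10.18/21.90) = 0.624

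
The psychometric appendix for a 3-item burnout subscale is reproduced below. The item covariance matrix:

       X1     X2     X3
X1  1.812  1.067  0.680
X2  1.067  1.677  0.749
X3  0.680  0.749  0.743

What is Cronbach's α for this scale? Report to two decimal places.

Cronbach's α = 0.81

sum of item variances = 1.812 + 1.677 + 0.743 = 4.232
Σ_{i<j} σ_ij = 2.496
σ²_T = 4.232 + 2 × 2.496 = 9.224
α = (k/(k−1))·(1 − sum of item variances/σ²_T) = (3/2)·(1 − 4.232/9.224) = 0.81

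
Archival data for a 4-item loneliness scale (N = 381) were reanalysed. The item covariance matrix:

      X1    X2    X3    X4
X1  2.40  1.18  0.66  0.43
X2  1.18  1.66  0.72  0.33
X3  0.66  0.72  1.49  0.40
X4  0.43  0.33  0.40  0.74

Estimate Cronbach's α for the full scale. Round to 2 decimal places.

α = 0.72

sum of item variances = 2.40 + 1.66 + 1.49 + 0.74 = 6.29
Sum of off-diagonal covariances = 3.72
Var(T) = 6.29 + 2 × 3.72 = 13.73
α = (k/(k−1))·(1 − sum of item variances/Var(T)) = (4/3)·(1 − 6.29/13.73) = 0.72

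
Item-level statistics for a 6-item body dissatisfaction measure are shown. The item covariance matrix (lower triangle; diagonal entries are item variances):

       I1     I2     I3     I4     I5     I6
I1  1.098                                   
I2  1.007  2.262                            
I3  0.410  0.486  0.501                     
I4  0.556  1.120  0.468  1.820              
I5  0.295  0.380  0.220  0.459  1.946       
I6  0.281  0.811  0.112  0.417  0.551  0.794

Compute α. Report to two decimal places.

α = 0.77

Σσ²ᵢ = 1.098 + 2.262 + 0.501 + 1.820 + 1.946 + 0.794 = 8.421
Sum of off-diagonal covariances = 7.573
σ²_total = 8.421 + 2 × 7.573 = 23.567
α = (k/(k−1))·(1 − Σσ²ᵢ/σ²_total) = (6/5)·(1 − 8.421/23.567) = 0.77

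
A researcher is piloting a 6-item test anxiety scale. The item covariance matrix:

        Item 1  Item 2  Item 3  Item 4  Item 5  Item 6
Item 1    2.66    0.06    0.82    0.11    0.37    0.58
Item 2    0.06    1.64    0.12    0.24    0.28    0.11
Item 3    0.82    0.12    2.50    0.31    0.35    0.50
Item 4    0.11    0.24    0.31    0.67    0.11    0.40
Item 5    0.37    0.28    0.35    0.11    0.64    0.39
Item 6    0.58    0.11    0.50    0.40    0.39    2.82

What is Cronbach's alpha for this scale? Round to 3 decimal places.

α = 0.558

ΣVar(i) = 2.66 + 1.64 + 2.50 + 0.67 + 0.64 + 2.82 = 10.93
Σ_{i<j} σ_ij = 4.75
σ²_T = 10.93 + 2 × 4.75 = 20.43
α = (k/(k−1))·(1 − ΣVar(i)/σ²_T) = (6/5)·(1 − 10.93/20.43) = 0.558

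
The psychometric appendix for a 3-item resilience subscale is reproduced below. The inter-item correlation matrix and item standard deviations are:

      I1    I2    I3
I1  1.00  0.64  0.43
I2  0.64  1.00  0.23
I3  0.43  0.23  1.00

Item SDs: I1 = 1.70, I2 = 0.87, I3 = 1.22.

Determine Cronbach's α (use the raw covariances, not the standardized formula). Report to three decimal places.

α = 0.672

Σσ²ᵢ = 1.70² + 0.87² + 1.22² = 5.1353
Covariances σ_ij = r_ij · s_i · s_j:
  σ(I1,I2) = 0.64 × 1.70 × 0.87 = 0.9466
  σ(I1,I3) = 0.43 × 1.70 × 1.22 = 0.8918
  σ(I2,I3) = 0.23 × 0.87 × 1.22 = 0.2441
σ²_T = Σσ²ᵢ + 2·Σσ_ij = 5.1353 + 2 × 2.0825 = 9.3003
α = (3/2)·(1 − 5.1353/9.3003) = 0.672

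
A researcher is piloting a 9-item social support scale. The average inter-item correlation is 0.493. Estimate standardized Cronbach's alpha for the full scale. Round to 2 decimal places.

Standardized α = k·r̄ / (1 + (k−1)·r̄) = 9 × 0.493 / (1 + 8 × 0.493)
  = 4.4370 / 4.9440 = 0.90

standardized Cronbach's alpha = 0.90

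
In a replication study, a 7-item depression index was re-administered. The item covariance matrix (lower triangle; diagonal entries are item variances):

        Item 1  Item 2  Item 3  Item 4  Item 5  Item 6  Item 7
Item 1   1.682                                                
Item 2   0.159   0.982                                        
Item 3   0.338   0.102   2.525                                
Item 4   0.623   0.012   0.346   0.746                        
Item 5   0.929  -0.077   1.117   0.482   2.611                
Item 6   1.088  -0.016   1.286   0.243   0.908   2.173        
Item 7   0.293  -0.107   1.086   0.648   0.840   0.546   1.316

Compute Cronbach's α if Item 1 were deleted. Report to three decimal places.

Cronbach's α = 0.707

Remaining items: Item 2, Item 3, Item 4, Item 5, Item 6, Item 7 (k = 6).
ΣVar(i) = 0.982 + 2.525 + 0.746 + 2.611 + 2.173 + 1.316 = 10.353
Var(T) = 10.353 + 2 × 7.416 = 25.185
α (item deleted) = (6/5)·(1 − 10.353/25.185) = 0.707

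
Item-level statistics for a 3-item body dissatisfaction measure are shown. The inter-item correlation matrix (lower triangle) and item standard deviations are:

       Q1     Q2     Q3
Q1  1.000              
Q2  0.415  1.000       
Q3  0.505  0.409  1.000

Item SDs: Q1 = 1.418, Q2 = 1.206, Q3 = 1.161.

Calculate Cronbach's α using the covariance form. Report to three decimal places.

Σσ²ᵢ = 1.418² + 1.206² + 1.161² = 4.8131
Covariances σ_ij = r_ij · s_i · s_j:
  σ(Q1,Q2) = 0.415 × 1.418 × 1.206 = 0.7097
  σ(Q1,Q3) = 0.505 × 1.418 × 1.161 = 0.8314
  σ(Q2,Q3) = 0.409 × 1.206 × 1.161 = 0.5727
σ²_T = Σσ²ᵢ + 2·Σσ_ij = 4.8131 + 2 × 2.1138 = 9.0407
α = (3/2)·(1 − 4.8131/9.0407) = 0.701

α = 0.701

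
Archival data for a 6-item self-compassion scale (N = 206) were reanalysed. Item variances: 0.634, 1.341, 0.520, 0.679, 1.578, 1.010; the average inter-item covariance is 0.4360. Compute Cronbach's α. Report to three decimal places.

Cronbach's α = 0.833

ΣVar(i) = 0.634 + 1.341 + 0.520 + 0.679 + 1.578 + 1.010 = 5.762
Sum of the 15 distinct covariances = 15 × 0.4360 = 6.5400
Var(T) = ΣVar(i) + 2·Σcov = 5.762 + 2 × 6.5400 = 18.8420
α = (6/5)·(1 − 5.762/18.8420) = 0.833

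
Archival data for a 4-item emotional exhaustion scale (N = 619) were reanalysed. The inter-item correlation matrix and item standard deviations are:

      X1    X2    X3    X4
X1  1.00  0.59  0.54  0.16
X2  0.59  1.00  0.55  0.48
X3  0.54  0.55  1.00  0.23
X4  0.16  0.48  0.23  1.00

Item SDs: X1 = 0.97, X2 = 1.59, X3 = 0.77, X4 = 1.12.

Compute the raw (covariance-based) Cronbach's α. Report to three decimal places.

Cronbach's α = 0.730

Σσ²ᵢ = 0.97² + 1.59² + 0.77² + 1.12² = 5.3163
Covariances σ_ij = r_ij · s_i · s_j:
  σ(X1,X2) = 0.59 × 0.97 × 1.59 = 0.9100
  σ(X1,X3) = 0.54 × 0.97 × 0.77 = 0.4033
  σ(X1,X4) = 0.16 × 0.97 × 1.12 = 0.1738
  σ(X2,X3) = 0.55 × 1.59 × 0.77 = 0.6734
  σ(X2,X4) = 0.48 × 1.59 × 1.12 = 0.8548
  σ(X3,X4) = 0.23 × 0.77 × 1.12 = 0.1984
σ²_T = Σσ²ᵢ + 2·Σσ_ij = 5.3163 + 2 × 3.2137 = 11.7437
α = (4/3)·(1 − 5.3163/11.7437) = 0.730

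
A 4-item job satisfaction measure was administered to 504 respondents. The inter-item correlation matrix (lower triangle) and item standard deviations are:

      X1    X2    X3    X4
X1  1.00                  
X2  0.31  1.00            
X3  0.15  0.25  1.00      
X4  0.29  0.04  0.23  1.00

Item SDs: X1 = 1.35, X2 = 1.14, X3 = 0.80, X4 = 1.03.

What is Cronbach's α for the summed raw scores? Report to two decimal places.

Cronbach's α = 0.51

Σσ²ᵢ = 1.35² + 1.14² + 0.80² + 1.03² = 4.8230
Covariances σ_ij = r_ij · s_i · s_j:
  σ(X1,X2) = 0.31 × 1.35 × 1.14 = 0.4771
  σ(X1,X3) = 0.15 × 1.35 × 0.80 = 0.1620
  σ(X1,X4) = 0.29 × 1.35 × 1.03 = 0.4032
  σ(X2,X3) = 0.25 × 1.14 × 0.80 = 0.2280
  σ(X2,X4) = 0.04 × 1.14 × 1.03 = 0.0470
  σ(X3,X4) = 0.23 × 0.80 × 1.03 = 0.1895
σ²_T = Σσ²ᵢ + 2·Σσ_ij = 4.8230 + 2 × 1.5068 = 7.8366
α = (4/3)·(1 − 4.8230/7.8366) = 0.51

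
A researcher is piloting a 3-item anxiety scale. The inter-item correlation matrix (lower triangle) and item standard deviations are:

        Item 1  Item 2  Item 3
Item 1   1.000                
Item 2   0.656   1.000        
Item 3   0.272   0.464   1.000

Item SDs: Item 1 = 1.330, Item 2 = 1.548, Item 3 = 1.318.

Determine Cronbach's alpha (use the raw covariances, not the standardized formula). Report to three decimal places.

Σσ²ᵢ = 1.330² + 1.548² + 1.318² = 5.9023
Covariances σ_ij = r_ij · s_i · s_j:
  σ(Item 1,Item 2) = 0.656 × 1.330 × 1.548 = 1.3506
  σ(Item 1,Item 3) = 0.272 × 1.330 × 1.318 = 0.4768
  σ(Item 2,Item 3) = 0.464 × 1.548 × 1.318 = 0.9467
σ²_T = Σσ²ᵢ + 2·Σσ_ij = 5.9023 + 2 × 2.7741 = 11.4505
α = (3/2)·(1 − 5.9023/11.4505) = 0.727

Cronbach's alpha = 0.727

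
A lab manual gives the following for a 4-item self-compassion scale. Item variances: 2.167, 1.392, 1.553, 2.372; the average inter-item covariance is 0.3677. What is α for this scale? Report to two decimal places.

sum of item variances = 2.167 + 1.392 + 1.553 + 2.372 = 7.484
Sum of the 6 distinct covariances = 6 × 0.3677 = 2.2062
Var(T) = sum of item variances + 2·Σcov = 7.484 + 2 × 2.2062 = 11.8964
α = (4/3)·(1 − 7.484/11.8964) = 0.49

α = 0.49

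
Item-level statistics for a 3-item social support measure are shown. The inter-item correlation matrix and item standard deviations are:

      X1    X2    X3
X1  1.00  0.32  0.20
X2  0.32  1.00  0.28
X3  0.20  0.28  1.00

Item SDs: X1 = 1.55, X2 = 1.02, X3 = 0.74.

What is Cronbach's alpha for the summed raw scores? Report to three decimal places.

Cronbach's alpha = 0.483

Σσ²ᵢ = 1.55² + 1.02² + 0.74² = 3.9905
Covariances σ_ij = r_ij · s_i · s_j:
  σ(X1,X2) = 0.32 × 1.55 × 1.02 = 0.5059
  σ(X1,X3) = 0.20 × 1.55 × 0.74 = 0.2294
  σ(X2,X3) = 0.28 × 1.02 × 0.74 = 0.2113
σ²_T = Σσ²ᵢ + 2·Σσ_ij = 3.9905 + 2 × 0.9466 = 5.8837
α = (3/2)·(1 − 3.9905/5.8837) = 0.483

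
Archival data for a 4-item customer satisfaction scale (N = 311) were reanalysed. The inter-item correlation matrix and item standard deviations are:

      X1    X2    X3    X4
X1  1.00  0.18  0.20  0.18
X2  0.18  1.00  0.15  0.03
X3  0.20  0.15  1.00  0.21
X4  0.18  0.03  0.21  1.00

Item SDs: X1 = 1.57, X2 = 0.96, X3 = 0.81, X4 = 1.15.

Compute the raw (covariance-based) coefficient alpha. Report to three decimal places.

Σσ²ᵢ = 1.57² + 0.96² + 0.81² + 1.15² = 5.3651
Covariances σ_ij = r_ij · s_i · s_j:
  σ(X1,X2) = 0.18 × 1.57 × 0.96 = 0.2713
  σ(X1,X3) = 0.20 × 1.57 × 0.81 = 0.2543
  σ(X1,X4) = 0.18 × 1.57 × 1.15 = 0.3250
  σ(X2,X3) = 0.15 × 0.96 × 0.81 = 0.1166
  σ(X2,X4) = 0.03 × 0.96 × 1.15 = 0.0331
  σ(X3,X4) = 0.21 × 0.81 × 1.15 = 0.1956
σ²_T = Σσ²ᵢ + 2·Σσ_ij = 5.3651 + 2 × 1.1959 = 7.7569
α = (4/3)·(1 − 5.3651/7.7569) = 0.411

coefficient alpha = 0.411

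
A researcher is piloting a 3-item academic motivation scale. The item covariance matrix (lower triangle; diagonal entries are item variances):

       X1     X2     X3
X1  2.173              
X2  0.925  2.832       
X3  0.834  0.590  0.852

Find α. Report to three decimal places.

Σσᵢ² = 2.173 + 2.832 + 0.852 = 5.857
Sum of off-diagonal covariances = 2.349
σ²_total = 5.857 + 2 × 2.349 = 10.555
α = (k/(k−1))·(1 − Σσᵢ²/σ²_total) = (3/2)·(1 − 5.857/10.555) = 0.668

α = 0.668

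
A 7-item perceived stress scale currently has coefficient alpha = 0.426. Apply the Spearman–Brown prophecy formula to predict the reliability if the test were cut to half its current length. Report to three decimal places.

predicted reliability = 0.271

Length factor m = 1/2
α' = m·α / (1 − (1−m)·α)
   = 1/2 × 0.426 / (1 − (1 − 1/2) × 0.426)
   = 0.2130 / 0.7870 = 0.271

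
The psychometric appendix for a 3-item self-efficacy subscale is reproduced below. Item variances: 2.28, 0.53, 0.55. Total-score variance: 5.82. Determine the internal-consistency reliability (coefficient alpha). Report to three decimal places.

coefficient alpha = 0.634

Σσᵢ² = 2.28 + 0.53 + 0.55 = 3.36
α = (k/(k−1))·(1 − Σσᵢ²/σ²_total) = (3/2)·(1 − 3.36/5.82) = 0.634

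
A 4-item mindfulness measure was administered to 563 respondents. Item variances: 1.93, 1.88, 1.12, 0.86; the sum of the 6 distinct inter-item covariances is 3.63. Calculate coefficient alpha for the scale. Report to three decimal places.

sum of item variances = 1.93 + 1.88 + 1.12 + 0.86 = 5.79
Sum of distinct covariances = 3.63
σ²_total = sum of item variances + 2·Σcov = 5.79 + 2 × 3.63 = 13.05
α = (4/3)·(1 − 5.79/13.05) = 0.742

α = 0.742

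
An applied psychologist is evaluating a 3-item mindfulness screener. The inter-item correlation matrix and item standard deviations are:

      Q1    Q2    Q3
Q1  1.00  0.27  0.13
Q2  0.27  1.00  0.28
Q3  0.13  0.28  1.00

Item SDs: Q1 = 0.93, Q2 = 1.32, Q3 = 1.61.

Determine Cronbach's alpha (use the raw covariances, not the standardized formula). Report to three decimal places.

α = 0.452

Σσ²ᵢ = 0.93² + 1.32² + 1.61² = 5.1994
Covariances σ_ij = r_ij · s_i · s_j:
  σ(Q1,Q2) = 0.27 × 0.93 × 1.32 = 0.3315
  σ(Q1,Q3) = 0.13 × 0.93 × 1.61 = 0.1946
  σ(Q2,Q3) = 0.28 × 1.32 × 1.61 = 0.5951
σ²_T = Σσ²ᵢ + 2·Σσ_ij = 5.1994 + 2 × 1.1212 = 7.4418
α = (3/2)·(1 − 5.1994/7.4418) = 0.452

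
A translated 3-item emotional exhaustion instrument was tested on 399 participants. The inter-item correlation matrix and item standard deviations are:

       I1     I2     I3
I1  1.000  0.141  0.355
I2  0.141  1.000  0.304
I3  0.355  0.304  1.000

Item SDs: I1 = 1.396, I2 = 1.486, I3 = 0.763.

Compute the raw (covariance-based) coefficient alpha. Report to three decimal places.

Σσ²ᵢ = 1.396² + 1.486² + 0.763² = 4.7392
Covariances σ_ij = r_ij · s_i · s_j:
  σ(I1,I2) = 0.141 × 1.396 × 1.486 = 0.2925
  σ(I1,I3) = 0.355 × 1.396 × 0.763 = 0.3781
  σ(I2,I3) = 0.304 × 1.486 × 0.763 = 0.3447
σ²_T = Σσ²ᵢ + 2·Σσ_ij = 4.7392 + 2 × 1.0153 = 6.7698
α = (3/2)·(1 − 4.7392/6.7698) = 0.450

coefficient alpha = 0.450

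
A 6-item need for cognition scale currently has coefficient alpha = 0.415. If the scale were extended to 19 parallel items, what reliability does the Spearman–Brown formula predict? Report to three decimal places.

Length factor m = 19/6 = 3.1667
α' = m·α / (1 + (m−1)·α)
   = 19/6 × 0.415 / (1 + (19/6 − 1) × 0.415)
   = 1.3142 / 1.8992 = 0.692

predicted reliability = 0.692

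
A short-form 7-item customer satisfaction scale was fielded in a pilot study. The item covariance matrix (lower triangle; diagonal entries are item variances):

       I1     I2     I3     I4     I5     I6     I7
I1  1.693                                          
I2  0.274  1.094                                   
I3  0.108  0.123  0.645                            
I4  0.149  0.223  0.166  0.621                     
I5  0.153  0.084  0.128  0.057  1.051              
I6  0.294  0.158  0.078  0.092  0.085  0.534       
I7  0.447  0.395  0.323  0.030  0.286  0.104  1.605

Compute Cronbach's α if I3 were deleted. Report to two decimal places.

Remaining items: I1, I2, I4, I5, I6, I7 (k = 6).
Σσ²ᵢ = 1.693 + 1.094 + 0.621 + 1.051 + 0.534 + 1.605 = 6.598
σ²_total = 6.598 + 2 × 2.831 = 12.260
α (item deleted) = (6/5)·(1 − 6.598/12.260) = 0.55

α = 0.55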